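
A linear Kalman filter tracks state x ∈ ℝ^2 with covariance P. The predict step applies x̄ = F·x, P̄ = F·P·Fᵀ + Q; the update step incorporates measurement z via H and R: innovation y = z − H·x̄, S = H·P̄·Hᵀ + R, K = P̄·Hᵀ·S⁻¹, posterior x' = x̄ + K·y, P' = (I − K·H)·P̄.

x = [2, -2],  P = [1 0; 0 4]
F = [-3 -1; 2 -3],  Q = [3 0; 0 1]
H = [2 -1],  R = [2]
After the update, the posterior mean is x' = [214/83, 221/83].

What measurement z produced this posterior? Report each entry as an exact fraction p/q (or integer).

x̄ = F·x = [-4, 10]
P̄ = F·P·Fᵀ + Q = [16 6; 6 41]
S = H·P̄·Hᵀ + R = [83]
K = P̄·Hᵀ·S⁻¹ = [26/83; -29/83]
x' − x̄ = [546/83, -609/83] = K·y
y = (KᵀK)⁻¹·Kᵀ·(x' − x̄) = [21]
z = y + H·x̄ = [21] + [-18] = [3]

z = [3]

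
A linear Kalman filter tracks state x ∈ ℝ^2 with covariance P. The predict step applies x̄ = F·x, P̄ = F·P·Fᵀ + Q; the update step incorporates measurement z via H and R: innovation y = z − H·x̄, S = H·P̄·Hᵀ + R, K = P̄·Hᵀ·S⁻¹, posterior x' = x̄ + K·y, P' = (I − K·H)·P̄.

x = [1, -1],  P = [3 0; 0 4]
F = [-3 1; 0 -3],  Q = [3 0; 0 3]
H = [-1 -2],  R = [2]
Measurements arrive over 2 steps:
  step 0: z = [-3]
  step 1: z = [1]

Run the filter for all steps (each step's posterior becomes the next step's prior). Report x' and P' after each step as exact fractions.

step 0: x̄ = F·x = [-4, 3]
step 0: P̄ = F·P·Fᵀ + Q = [34 -12; -12 39]
step 0: y = z − H·x̄ = [-1]
step 0: S = H·P̄·Hᵀ + R = [144]
step 0: K = P̄·Hᵀ·S⁻¹ = [-5/72; -11/24]
step 0: x' = x̄ + K·y = [-283/72, 83/24]
step 0: P' = (I − K·H)·P̄ = [1199/36 -199/12; -199/12 35/4]
step 1: x̄ = F·x = [61/4, -83/8]
step 1: P̄ = F·P·Fᵀ + Q = [411 -351/2; -351/2 327/4]
step 1: y = z − H·x̄ = [-9/2]
step 1: S = H·P̄·Hᵀ + R = [38]
step 1: K = P̄·Hᵀ·S⁻¹ = [-30/19; 6/19]
step 1: x' = x̄ + K·y = [1699/76, -1793/152]
step 1: P' = (I − K·H)·P̄ = [6009/19 -5949/38; -5949/38 5925/76]

step 0: x' = [-283/72, 83/24], P' = [1199/36 -199/12; -199/12 35/4]
step 1: x' = [1699/76, -1793/152], P' = [6009/19 -5949/38; -5949/38 5925/76]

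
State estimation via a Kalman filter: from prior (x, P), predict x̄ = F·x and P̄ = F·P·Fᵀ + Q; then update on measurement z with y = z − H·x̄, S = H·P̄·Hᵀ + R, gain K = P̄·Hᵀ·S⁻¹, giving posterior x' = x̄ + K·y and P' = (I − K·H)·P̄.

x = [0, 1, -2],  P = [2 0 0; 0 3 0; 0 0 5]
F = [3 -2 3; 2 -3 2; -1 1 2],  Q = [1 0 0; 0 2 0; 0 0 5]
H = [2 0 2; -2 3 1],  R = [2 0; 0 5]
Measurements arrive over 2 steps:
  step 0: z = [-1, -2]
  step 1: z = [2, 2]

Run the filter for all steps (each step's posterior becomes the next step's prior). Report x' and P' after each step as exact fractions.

step 0: x' = [-10375/10814, -8011/5407, 9231/21628], P' = [73295/5407 73414/5407 -143199/10814; 73414/5407 76621/5407 -72590/5407; -143199/10814 -72590/5407 290379/21628]
step 1: x' = [318999301/298401032, 230850131/149200516, -38914465/298401032], P' = [974509407/298401032 471310781/149200516 -896505587/298401032; 471310781/149200516 268635265/74600258 -453114753/149200516; -896505587/298401032 -453114753/149200516 963904499/298401032]

step 0: x̄ = F·x = [-8, -7, -3]
step 0: P̄ = F·P·Fᵀ + Q = [76 60 18; 60 57 7; 18 7 30]
step 0: y = z − H·x̄ = [21, 6]
step 0: S = H·P̄·Hᵀ + R = [570 122; 122 102]
step 0: K = P̄·Hᵀ·S⁻¹ = [3391/10814 821/10814; 824/5407 2089/5407; 3981/21628 -1581/21628]
step 0: x' = x̄ + K·y = [-10375/10814, -8011/5407, 9231/21628]
step 0: P' = (I − K·H)·P̄ = [73295/5407 73414/5407 -143199/10814; 73414/5407 76621/5407 -72590/5407; -143199/10814 -72590/5407 290379/21628]
step 1: x̄ = F·x = [29531/21628, 36547/10814, 1792/5407]
step 1: P̄ = F·P·Fᵀ + Q = [1304879/21628 930317/10814 287303/5407; 930317/10814 701278/5407 428157/5407; 287303/5407 428157/5407 316540/5407]
step 1: y = z − H·x̄ = [-15071/10814, -31033/5407]
step 1: S = H·P̄·Hᵀ + R = [4880277/5407 4113488/5407; 4113488/5407 3797784/5407]
step 1: K = P̄·Hᵀ·S⁻¹ = [19500955/74600258 -3531943/298401032; 4549007/37300129 43215055/149200516; 8424864/37300129 7645431/298401032]
step 1: x' = x̄ + K·y = [318999301/298401032, 230850131/149200516, -38914465/298401032]
step 1: P' = (I − K·H)·P̄ = [974509407/298401032 471310781/149200516 -896505587/298401032; 471310781/149200516 268635265/74600258 -453114753/149200516; -896505587/298401032 -453114753/149200516 963904499/298401032]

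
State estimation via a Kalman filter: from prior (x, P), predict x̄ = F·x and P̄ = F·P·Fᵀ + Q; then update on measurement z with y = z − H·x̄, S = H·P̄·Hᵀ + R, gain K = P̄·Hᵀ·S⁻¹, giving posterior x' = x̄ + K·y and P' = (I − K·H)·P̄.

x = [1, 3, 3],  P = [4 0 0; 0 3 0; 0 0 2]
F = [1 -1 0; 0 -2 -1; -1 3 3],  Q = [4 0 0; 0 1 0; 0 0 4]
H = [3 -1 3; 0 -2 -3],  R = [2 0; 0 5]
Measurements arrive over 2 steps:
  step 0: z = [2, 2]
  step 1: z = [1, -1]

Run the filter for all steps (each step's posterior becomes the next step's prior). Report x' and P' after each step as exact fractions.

step 0: x' = [-809/32182, -21951/16091, 9575/32182], P' = [167495/32182 74550/16091 -114535/32182; 74550/16091 76836/16091 -50664/16091; -114535/32182 -50664/16091 83387/32182]
step 1: x' = [689007221/411439222, 696727189/411439222, -167964526/205719611], P' = [1470767555/411439222 1381054717/411439222 -492030644/205719611; 1381054717/411439222 1592485227/411439222 -455514494/205719611; -492030644/205719611 -455514494/205719611 361679506/205719611]

step 0: x̄ = F·x = [-2, -9, 17]
step 0: P̄ = F·P·Fᵀ + Q = [11 6 -13; 6 15 -24; -13 -24 53]
step 0: y = z − H·x̄ = [-52, 35]
step 0: S = H·P̄·Hᵀ + R = [467 -294; -294 254]
step 0: K = P̄·Hᵀ·S⁻¹ = [2445/16091 9081/32182; -2589/16091 -336/16091; 1971/16091 -9501/32182]
step 0: x' = x̄ + K·y = [-809/32182, -21951/16091, 9575/32182]
step 0: P' = (I − K·H)·P̄ = [167495/32182 74550/16091 -114535/32182; 74550/16091 76836/16091 -50664/16091; -114535/32182 -50664/16091 83387/32182]
step 1: x̄ = F·x = [43093/32182, 78229/32182, -51086/16091]
step 1: P̄ = F·P·Fᵀ + Q = [151695/32182 22351/32182 -35866/16091; 22351/32182 324945/32182 -38288/16091; -35866/16091 -38288/16091 199230/16091]
step 1: y = z − H·x̄ = [143824/16091, -91120/16091]
step 1: S = H·P̄·Hᵀ + R = [2187439/16091 -1097520/16091; -1097520/16091 2063959/16091]
step 1: K = P̄·Hᵀ·S⁻¹ = [19766021/205719611 19007443/205719611; -45602010/205719611 -45188349/205719611; 32230540/205719611 -34801906/205719611]
step 1: x' = x̄ + K·y = [689007221/411439222, 696727189/411439222, -167964526/205719611]
step 1: P' = (I − K·H)·P̄ = [1470767555/411439222 1381054717/411439222 -492030644/205719611; 1381054717/411439222 1592485227/411439222 -455514494/205719611; -492030644/205719611 -455514494/205719611 361679506/205719611]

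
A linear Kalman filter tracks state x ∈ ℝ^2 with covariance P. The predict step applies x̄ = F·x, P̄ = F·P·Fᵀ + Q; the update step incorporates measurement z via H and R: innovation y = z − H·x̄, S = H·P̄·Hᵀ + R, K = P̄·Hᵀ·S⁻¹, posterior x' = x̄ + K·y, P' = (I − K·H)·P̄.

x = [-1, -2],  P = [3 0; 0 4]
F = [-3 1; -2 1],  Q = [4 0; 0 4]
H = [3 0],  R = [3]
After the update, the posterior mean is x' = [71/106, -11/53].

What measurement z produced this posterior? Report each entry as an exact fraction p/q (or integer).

x̄ = F·x = [1, 0]
P̄ = F·P·Fᵀ + Q = [35 22; 22 20]
S = H·P̄·Hᵀ + R = [318]
K = P̄·Hᵀ·S⁻¹ = [35/106; 11/53]
x' − x̄ = [-35/106, -11/53] = K·y
y = (KᵀK)⁻¹·Kᵀ·(x' − x̄) = [-1]
z = y + H·x̄ = [-1] + [3] = [2]

z = [2]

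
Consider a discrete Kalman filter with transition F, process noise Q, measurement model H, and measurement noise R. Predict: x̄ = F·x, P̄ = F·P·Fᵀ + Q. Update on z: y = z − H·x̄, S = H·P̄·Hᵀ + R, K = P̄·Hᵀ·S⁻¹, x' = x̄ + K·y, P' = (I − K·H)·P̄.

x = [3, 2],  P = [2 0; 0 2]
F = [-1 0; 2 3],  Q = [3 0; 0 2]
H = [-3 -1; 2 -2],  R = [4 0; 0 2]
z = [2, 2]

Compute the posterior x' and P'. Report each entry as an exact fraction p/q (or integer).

x' = [-1038/4349, -4564/4349]
P' = [1136/4349 604/4349; 604/4349 2220/4349]

x̄ = F·x = [-3, 12]
P̄ = F·P·Fᵀ + Q = [5 -4; -4 28]
y = z − H·x̄ = [5, 32]
S = H·P̄·Hᵀ + R = [53 10; 10 166]
K = P̄·Hᵀ·S⁻¹ = [-1003/4349 532/4349; -1008/4349 -1616/4349]
x' = x̄ + K·y = [-1038/4349, -4564/4349]
P' = (I − K·H)·P̄ = [1136/4349 604/4349; 604/4349 2220/4349]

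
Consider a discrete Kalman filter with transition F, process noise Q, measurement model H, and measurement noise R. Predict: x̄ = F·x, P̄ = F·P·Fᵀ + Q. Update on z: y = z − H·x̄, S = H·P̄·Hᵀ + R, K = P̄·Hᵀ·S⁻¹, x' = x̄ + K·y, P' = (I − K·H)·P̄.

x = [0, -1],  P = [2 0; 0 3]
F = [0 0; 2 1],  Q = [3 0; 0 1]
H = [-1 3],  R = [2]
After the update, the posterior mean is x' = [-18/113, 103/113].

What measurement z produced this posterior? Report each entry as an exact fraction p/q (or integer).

z = [3]

x̄ = F·x = [0, -1]
P̄ = F·P·Fᵀ + Q = [3 0; 0 12]
S = H·P̄·Hᵀ + R = [113]
K = P̄·Hᵀ·S⁻¹ = [-3/113; 36/113]
x' − x̄ = [-18/113, 216/113] = K·y
y = (KᵀK)⁻¹·Kᵀ·(x' − x̄) = [6]
z = y + H·x̄ = [6] + [-3] = [3]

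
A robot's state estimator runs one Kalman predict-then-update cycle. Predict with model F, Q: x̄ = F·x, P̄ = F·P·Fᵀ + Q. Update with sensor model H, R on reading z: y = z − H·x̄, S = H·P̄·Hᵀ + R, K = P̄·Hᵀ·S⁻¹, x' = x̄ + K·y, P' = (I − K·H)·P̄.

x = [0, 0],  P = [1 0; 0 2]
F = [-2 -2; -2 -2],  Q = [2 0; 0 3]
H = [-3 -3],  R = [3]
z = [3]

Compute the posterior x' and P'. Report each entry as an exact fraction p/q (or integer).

x̄ = F·x = [0, 0]
P̄ = F·P·Fᵀ + Q = [14 12; 12 15]
y = z − H·x̄ = [3]
S = H·P̄·Hᵀ + R = [480]
K = P̄·Hᵀ·S⁻¹ = [-13/80; -27/160]
x' = x̄ + K·y = [-39/80, -81/160]
P' = (I − K·H)·P̄ = [53/40 -93/80; -93/80 213/160]

x' = [-39/80, -81/160]
P' = [53/40 -93/80; -93/80 213/160]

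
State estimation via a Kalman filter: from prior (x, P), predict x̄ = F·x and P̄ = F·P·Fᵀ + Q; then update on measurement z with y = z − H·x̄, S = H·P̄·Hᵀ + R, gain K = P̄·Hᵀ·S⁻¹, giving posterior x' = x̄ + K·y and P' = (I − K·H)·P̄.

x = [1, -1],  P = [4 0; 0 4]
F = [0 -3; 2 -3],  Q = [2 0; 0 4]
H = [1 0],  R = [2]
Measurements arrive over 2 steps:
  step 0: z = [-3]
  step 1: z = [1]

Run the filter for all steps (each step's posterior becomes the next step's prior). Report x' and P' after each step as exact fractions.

step 0: x' = [-27/10, -2/5], P' = [19/10 9/5; 9/5 118/5]
step 1: x' = [542/541, -2373/541], P' = [1072/541 1008/541; 1008/541 7892/541]

step 0: x̄ = F·x = [3, 5]
step 0: P̄ = F·P·Fᵀ + Q = [38 36; 36 56]
step 0: y = z − H·x̄ = [-6]
step 0: S = H·P̄·Hᵀ + R = [40]
step 0: K = P̄·Hᵀ·S⁻¹ = [19/20; 9/10]
step 0: x' = x̄ + K·y = [-27/10, -2/5]
step 0: P' = (I − K·H)·P̄ = [19/10 9/5; 9/5 118/5]
step 1: x̄ = F·x = [6/5, -21/5]
step 1: P̄ = F·P·Fᵀ + Q = [1072/5 1008/5; 1008/5 1012/5]
step 1: y = z − H·x̄ = [-1/5]
step 1: S = H·P̄·Hᵀ + R = [1082/5]
step 1: K = P̄·Hᵀ·S⁻¹ = [536/541; 504/541]
step 1: x' = x̄ + K·y = [542/541, -2373/541]
step 1: P' = (I − K·H)·P̄ = [1072/541 1008/541; 1008/541 7892/541]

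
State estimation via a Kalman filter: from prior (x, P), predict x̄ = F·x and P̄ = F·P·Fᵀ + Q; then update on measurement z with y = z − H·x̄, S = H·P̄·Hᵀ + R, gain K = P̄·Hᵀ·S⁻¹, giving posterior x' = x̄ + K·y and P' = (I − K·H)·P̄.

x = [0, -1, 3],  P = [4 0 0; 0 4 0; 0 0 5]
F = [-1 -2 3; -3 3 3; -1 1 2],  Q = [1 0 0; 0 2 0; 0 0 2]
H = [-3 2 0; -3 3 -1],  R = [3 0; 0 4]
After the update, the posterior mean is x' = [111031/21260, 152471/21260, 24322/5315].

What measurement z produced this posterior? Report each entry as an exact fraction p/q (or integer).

z = [-1, 1]

x̄ = F·x = [11, 6, 5]
P̄ = F·P·Fᵀ + Q = [66 33 26; 33 119 54; 26 54 30]
S = H·P̄·Hᵀ + R = [677 783; 783 937]
K = P̄·Hᵀ·S⁻¹ = [-25809/21260 18731/21260; -29489/21260 29271/21260; -3543/5315 3267/5315]
x' − x̄ = [-122829/21260, 24911/21260, -2253/5315] = K·y
y = (KᵀK)⁻¹·Kᵀ·(x' − x̄) = [20, 21]
z = y + H·x̄ = [20, 21] + [-21, -20] = [-1, 1]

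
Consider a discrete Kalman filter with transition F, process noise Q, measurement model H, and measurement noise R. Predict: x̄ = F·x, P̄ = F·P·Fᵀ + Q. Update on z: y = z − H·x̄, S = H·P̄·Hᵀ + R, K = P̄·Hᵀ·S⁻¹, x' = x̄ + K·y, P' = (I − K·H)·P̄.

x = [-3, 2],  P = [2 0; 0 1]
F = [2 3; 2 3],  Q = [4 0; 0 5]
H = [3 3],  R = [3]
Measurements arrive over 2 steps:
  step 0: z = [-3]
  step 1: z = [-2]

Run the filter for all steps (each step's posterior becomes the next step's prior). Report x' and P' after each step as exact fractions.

step 0: x' = [-57/116, -117/232], P' = [135/58 -251/116; -251/116 541/232]
step 1: x' = [-2048/4639, -2591/9278], P' = [10747/4639 -20025/9278; -20025/9278 10805/4639]

step 0: x̄ = F·x = [0, 0]
step 0: P̄ = F·P·Fᵀ + Q = [21 17; 17 22]
step 0: y = z − H·x̄ = [-3]
step 0: S = H·P̄·Hᵀ + R = [696]
step 0: K = P̄·Hᵀ·S⁻¹ = [19/116; 39/232]
step 0: x' = x̄ + K·y = [-57/116, -117/232]
step 0: P' = (I − K·H)·P̄ = [135/58 -251/116; -251/116 541/232]
step 1: x̄ = F·x = [-579/232, -579/232]
step 1: P̄ = F·P·Fᵀ + Q = [1933/232 1005/232; 1005/232 2165/232]
step 1: y = z − H·x̄ = [1505/116]
step 1: S = H·P̄·Hᵀ + R = [13917/58]
step 1: K = P̄·Hᵀ·S⁻¹ = [1469/9278; 1585/9278]
step 1: x' = x̄ + K·y = [-2048/4639, -2591/9278]
step 1: P' = (I − K·H)·P̄ = [10747/4639 -20025/9278; -20025/9278 10805/4639]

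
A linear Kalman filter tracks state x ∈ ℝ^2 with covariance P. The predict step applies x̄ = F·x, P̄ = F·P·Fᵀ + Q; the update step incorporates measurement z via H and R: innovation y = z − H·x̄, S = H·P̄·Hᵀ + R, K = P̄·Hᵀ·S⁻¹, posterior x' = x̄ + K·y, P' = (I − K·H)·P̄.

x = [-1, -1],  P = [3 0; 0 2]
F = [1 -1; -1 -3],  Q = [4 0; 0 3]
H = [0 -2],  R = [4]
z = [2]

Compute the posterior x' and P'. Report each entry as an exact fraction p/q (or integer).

x̄ = F·x = [0, 4]
P̄ = F·P·Fᵀ + Q = [9 3; 3 24]
y = z − H·x̄ = [10]
S = H·P̄·Hᵀ + R = [100]
K = P̄·Hᵀ·S⁻¹ = [-3/50; -12/25]
x' = x̄ + K·y = [-3/5, -4/5]
P' = (I − K·H)·P̄ = [216/25 3/25; 3/25 24/25]

x' = [-3/5, -4/5]
P' = [216/25 3/25; 3/25 24/25]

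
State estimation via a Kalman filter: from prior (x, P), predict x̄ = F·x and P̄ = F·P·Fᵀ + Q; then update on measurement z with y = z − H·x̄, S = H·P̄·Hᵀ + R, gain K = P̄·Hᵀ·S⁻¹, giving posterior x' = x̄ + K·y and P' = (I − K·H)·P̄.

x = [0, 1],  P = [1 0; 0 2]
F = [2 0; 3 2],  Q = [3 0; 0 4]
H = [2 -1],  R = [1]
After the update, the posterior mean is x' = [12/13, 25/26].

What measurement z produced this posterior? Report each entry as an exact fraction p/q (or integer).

z = [1]

x̄ = F·x = [0, 2]
P̄ = F·P·Fᵀ + Q = [7 6; 6 21]
S = H·P̄·Hᵀ + R = [26]
K = P̄·Hᵀ·S⁻¹ = [4/13; -9/26]
x' − x̄ = [12/13, -27/26] = K·y
y = (KᵀK)⁻¹·Kᵀ·(x' − x̄) = [3]
z = y + H·x̄ = [3] + [-2] = [1]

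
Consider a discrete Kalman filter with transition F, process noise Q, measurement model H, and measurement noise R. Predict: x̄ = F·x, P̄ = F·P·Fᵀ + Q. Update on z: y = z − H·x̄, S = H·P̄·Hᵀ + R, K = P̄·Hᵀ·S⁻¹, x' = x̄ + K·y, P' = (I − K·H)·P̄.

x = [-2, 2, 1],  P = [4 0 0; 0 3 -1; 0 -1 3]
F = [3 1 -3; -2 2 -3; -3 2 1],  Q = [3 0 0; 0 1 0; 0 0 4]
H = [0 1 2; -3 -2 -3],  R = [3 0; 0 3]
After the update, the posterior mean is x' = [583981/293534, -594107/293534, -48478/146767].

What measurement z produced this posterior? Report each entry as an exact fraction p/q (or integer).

z = [-3, -1]

x̄ = F·x = [-7, 5, 11]
P̄ = F·P·Fᵀ + Q = [75 18 -34; 18 68 31; -34 31 51]
S = H·P̄·Hᵀ + R = [399 -509; -509 1385]
K = P̄·Hᵀ·S⁻¹ = [-150181/293534 -88891/293534; 36003/293534 -46747/293534; 63344/146767 11305/146767]
x' − x̄ = [2638719/293534, -2061777/293534, -1662915/146767] = K·y
y = (KᵀK)⁻¹·Kᵀ·(x' − x̄) = [-30, 21]
z = y + H·x̄ = [-30, 21] + [27, -22] = [-3, -1]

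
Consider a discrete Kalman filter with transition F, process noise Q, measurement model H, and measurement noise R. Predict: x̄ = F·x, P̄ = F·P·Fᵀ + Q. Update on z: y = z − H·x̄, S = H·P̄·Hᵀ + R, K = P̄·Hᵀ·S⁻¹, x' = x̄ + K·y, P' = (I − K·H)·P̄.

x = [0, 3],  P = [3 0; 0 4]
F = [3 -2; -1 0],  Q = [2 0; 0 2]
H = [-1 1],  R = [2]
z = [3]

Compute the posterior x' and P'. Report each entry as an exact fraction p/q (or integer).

x' = [-129/35, -3/5]
P' = [117/35 9/5; 9/5 11/5]

x̄ = F·x = [-6, 0]
P̄ = F·P·Fᵀ + Q = [45 -9; -9 5]
y = z − H·x̄ = [-3]
S = H·P̄·Hᵀ + R = [70]
K = P̄·Hᵀ·S⁻¹ = [-27/35; 1/5]
x' = x̄ + K·y = [-129/35, -3/5]
P' = (I − K·H)·P̄ = [117/35 9/5; 9/5 11/5]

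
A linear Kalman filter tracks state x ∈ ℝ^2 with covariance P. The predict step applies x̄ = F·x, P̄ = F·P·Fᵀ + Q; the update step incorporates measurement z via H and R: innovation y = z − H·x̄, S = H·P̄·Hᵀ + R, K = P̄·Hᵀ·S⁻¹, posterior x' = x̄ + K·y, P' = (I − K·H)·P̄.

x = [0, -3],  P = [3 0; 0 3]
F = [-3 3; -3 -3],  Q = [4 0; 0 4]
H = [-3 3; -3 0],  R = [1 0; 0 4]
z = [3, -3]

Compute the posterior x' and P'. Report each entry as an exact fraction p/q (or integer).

x̄ = F·x = [-9, 9]
P̄ = F·P·Fᵀ + Q = [58 0; 0 58]
y = z − H·x̄ = [-51, -30]
S = H·P̄·Hᵀ + R = [1045 522; 522 526]
K = P̄·Hᵀ·S⁻¹ = [-348/138593 -45501/138593; 45762/138593 -45414/138593]
x' = x̄ + K·y = [135441/138593, 275895/138593]
P' = (I − K·H)·P̄ = [60668/138593 60552/138593; 60552/138593 75806/138593]

x' = [135441/138593, 275895/138593]
P' = [60668/138593 60552/138593; 60552/138593 75806/138593]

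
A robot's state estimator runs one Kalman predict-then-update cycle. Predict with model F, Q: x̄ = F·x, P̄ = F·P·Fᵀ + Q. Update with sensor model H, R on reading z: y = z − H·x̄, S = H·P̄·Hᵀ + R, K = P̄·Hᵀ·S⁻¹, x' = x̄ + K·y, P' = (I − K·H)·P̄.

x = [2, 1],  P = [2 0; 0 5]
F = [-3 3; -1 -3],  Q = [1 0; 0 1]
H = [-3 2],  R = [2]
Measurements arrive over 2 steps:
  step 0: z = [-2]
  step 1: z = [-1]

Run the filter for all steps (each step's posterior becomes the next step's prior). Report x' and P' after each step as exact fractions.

step 0: x̄ = F·x = [-3, -5]
step 0: P̄ = F·P·Fᵀ + Q = [64 -39; -39 48]
step 0: y = z − H·x̄ = [-1]
step 0: S = H·P̄·Hᵀ + R = [1238]
step 0: K = P̄·Hᵀ·S⁻¹ = [-135/619; 213/1238]
step 0: x' = x̄ + K·y = [-1722/619, -6403/1238]
step 0: P' = (I − K·H)·P̄ = [3166/619 4614/619; 4614/619 14055/1238]
step 1: x̄ = F·x = [-8877/1238, 22653/1238]
step 1: P̄ = F·P·Fᵀ + Q = [18617/1238 -52131/1238; -52131/1238 189433/1238]
step 1: y = z − H·x̄ = [-73175/1238]
step 1: S = H·P̄·Hᵀ + R = [1553333/1238]
step 1: K = P̄·Hᵀ·S⁻¹ = [-160113/1553333; 535259/1553333]
step 1: x' = x̄ + K·y = [-1674207/1553333, -3214802/1553333]
step 1: P' = (I − K·H)·P̄ = [2651234/1553333 3816738/1553333; 3816738/1553333 6260366/1553333]

step 0: x' = [-1722/619, -6403/1238], P' = [3166/619 4614/619; 4614/619 14055/1238]
step 1: x' = [-1674207/1553333, -3214802/1553333], P' = [2651234/1553333 3816738/1553333; 3816738/1553333 6260366/1553333]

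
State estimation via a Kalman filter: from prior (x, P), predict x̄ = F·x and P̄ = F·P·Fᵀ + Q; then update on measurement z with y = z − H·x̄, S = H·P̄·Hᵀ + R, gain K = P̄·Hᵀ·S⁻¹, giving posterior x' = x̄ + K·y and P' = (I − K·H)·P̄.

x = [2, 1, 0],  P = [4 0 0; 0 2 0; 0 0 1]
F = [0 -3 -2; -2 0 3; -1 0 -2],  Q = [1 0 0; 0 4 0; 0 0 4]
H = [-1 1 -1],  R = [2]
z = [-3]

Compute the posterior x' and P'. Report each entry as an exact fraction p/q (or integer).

x̄ = F·x = [-3, -4, -2]
P̄ = F·P·Fᵀ + Q = [23 -6 4; -6 29 2; 4 2 12]
y = z − H·x̄ = [-4]
S = H·P̄·Hᵀ + R = [82]
K = P̄·Hᵀ·S⁻¹ = [-33/82; 33/82; -7/41]
x' = x̄ + K·y = [-57/41, -230/41, -54/41]
P' = (I − K·H)·P̄ = [797/82 597/82 -67/41; 597/82 1289/82 313/41; -67/41 313/41 394/41]

x' = [-57/41, -230/41, -54/41]
P' = [797/82 597/82 -67/41; 597/82 1289/82 313/41; -67/41 313/41 394/41]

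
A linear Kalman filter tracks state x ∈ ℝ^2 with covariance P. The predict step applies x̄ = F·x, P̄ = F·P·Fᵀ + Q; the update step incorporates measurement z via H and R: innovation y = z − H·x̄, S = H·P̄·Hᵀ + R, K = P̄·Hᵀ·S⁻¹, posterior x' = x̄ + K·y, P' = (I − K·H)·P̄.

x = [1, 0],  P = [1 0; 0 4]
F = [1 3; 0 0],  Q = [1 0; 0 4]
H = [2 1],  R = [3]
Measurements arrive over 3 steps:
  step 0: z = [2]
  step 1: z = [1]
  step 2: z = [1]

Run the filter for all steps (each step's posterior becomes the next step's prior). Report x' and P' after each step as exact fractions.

step 0: x' = [1, 0], P' = [266/159 -304/159; -304/159 620/159]
step 1: x' = [9475/17837, -636/17837], P' = [29267/17837 -33448/17837; -33448/17837 68804/17837]
step 2: x' = [328091/662489, 3604/662489], P' = [3259564/1987467 -3725216/1987467; -3725216/1987467 7664476/1987467]

step 0: x̄ = F·x = [1, 0]
step 0: P̄ = F·P·Fᵀ + Q = [38 0; 0 4]
step 0: y = z − H·x̄ = [0]
step 0: S = H·P̄·Hᵀ + R = [159]
step 0: K = P̄·Hᵀ·S⁻¹ = [76/159; 4/159]
step 0: x' = x̄ + K·y = [1, 0]
step 0: P' = (I − K·H)·P̄ = [266/159 -304/159; -304/159 620/159]
step 1: x̄ = F·x = [1, 0]
step 1: P̄ = F·P·Fᵀ + Q = [4181/159 0; 0 4]
step 1: y = z − H·x̄ = [-1]
step 1: S = H·P̄·Hᵀ + R = [17837/159]
step 1: K = P̄·Hᵀ·S⁻¹ = [8362/17837; 636/17837]
step 1: x' = x̄ + K·y = [9475/17837, -636/17837]
step 1: P' = (I − K·H)·P̄ = [29267/17837 -33448/17837; -33448/17837 68804/17837]
step 2: x̄ = F·x = [7567/17837, 0]
step 2: P̄ = F·P·Fᵀ + Q = [465652/17837 0; 0 4]
step 2: y = z − H·x̄ = [2703/17837]
step 2: S = H·P̄·Hᵀ + R = [1987467/17837]
step 2: K = P̄·Hᵀ·S⁻¹ = [931304/1987467; 71348/1987467]
step 2: x' = x̄ + K·y = [328091/662489, 3604/662489]
step 2: P' = (I − K·H)·P̄ = [3259564/1987467 -3725216/1987467; -3725216/1987467 7664476/1987467]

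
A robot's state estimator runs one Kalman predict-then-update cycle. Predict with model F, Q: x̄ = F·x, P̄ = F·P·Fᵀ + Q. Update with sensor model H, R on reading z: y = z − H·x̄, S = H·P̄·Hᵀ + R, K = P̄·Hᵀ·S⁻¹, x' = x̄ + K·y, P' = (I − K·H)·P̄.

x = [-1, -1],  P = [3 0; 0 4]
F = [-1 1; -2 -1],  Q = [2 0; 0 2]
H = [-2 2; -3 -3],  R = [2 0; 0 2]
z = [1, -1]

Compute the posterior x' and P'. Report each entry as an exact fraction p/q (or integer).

x̄ = F·x = [0, 3]
P̄ = F·P·Fᵀ + Q = [9 2; 2 18]
y = z − H·x̄ = [-5, 8]
S = H·P̄·Hᵀ + R = [94 -54; -54 281]
K = P̄·Hᵀ·S⁻¹ = [-2858/11749 -1929/11749; 2876/11749 -1956/11749]
x' = x̄ + K·y = [-1142/11749, 5219/11749]
P' = (I − K·H)·P̄ = [2072/11749 -786/11749; -786/11749 2090/11749]

x' = [-1142/11749, 5219/11749]
P' = [2072/11749 -786/11749; -786/11749 2090/11749]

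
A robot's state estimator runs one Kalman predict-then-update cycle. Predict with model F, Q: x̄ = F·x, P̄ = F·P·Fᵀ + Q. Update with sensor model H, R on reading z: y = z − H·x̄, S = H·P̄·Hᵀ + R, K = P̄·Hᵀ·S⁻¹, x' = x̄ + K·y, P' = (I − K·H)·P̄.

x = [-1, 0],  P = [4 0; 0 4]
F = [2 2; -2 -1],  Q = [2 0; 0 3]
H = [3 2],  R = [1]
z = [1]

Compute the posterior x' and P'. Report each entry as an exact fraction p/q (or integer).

x̄ = F·x = [-2, 2]
P̄ = F·P·Fᵀ + Q = [34 -24; -24 23]
y = z − H·x̄ = [3]
S = H·P̄·Hᵀ + R = [111]
K = P̄·Hᵀ·S⁻¹ = [18/37; -26/111]
x' = x̄ + K·y = [-20/37, 48/37]
P' = (I − K·H)·P̄ = [286/37 -420/37; -420/37 1877/111]

x' = [-20/37, 48/37]
P' = [286/37 -420/37; -420/37 1877/111]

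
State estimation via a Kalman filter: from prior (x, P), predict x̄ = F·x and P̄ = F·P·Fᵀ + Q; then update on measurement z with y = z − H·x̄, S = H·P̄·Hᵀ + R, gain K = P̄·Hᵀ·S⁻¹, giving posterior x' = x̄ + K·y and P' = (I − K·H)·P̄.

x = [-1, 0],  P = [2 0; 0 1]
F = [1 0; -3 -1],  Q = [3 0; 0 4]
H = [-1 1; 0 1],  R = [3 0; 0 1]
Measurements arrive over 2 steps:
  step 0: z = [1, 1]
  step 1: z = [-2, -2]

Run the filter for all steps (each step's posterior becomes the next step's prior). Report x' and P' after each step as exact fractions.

step 0: x' = [-43/191, 190/191], P' = [331/191 61/191; 61/191 148/191]
step 1: x' = [881/6989, -66832/34945], P' = [12008/6989 2234/6989; 2234/6989 27103/34945]

step 0: x̄ = F·x = [-1, 3]
step 0: P̄ = F·P·Fᵀ + Q = [5 -6; -6 23]
step 0: y = z − H·x̄ = [-3, -2]
step 0: S = H·P̄·Hᵀ + R = [43 29; 29 24]
step 0: K = P̄·Hᵀ·S⁻¹ = [-90/191 61/191; 29/191 148/191]
step 0: x' = x̄ + K·y = [-43/191, 190/191]
step 0: P' = (I − K·H)·P̄ = [331/191 61/191; 61/191 148/191]
step 1: x̄ = F·x = [-43/191, -61/191]
step 1: P̄ = F·P·Fᵀ + Q = [904/191 -1054/191; -1054/191 4257/191]
step 1: y = z − H·x̄ = [-364/191, -321/191]
step 1: S = H·P̄·Hᵀ + R = [7842/191 5311/191; 5311/191 4448/191]
step 1: K = P̄·Hᵀ·S⁻¹ = [-3258/6989 2234/6989; 5311/34945 27103/34945]
step 1: x' = x̄ + K·y = [881/6989, -66832/34945]
step 1: P' = (I − K·H)·P̄ = [12008/6989 2234/6989; 2234/6989 27103/34945]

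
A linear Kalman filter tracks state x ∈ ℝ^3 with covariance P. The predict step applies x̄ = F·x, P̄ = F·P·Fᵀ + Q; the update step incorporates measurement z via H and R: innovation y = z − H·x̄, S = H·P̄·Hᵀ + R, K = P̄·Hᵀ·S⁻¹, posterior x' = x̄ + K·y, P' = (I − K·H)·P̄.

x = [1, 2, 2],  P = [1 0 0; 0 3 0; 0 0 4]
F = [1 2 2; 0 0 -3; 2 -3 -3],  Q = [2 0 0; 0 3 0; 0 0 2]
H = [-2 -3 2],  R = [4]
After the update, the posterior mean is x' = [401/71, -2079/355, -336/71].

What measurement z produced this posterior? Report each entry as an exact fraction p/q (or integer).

z = [-3]

x̄ = F·x = [9, -6, -10]
P̄ = F·P·Fᵀ + Q = [31 -24 -40; -24 39 36; -40 36 69]
S = H·P̄·Hᵀ + R = [355]
K = P̄·Hᵀ·S⁻¹ = [-14/71; 3/355; 22/71]
x' − x̄ = [-238/71, 51/355, 374/71] = K·y
y = (KᵀK)⁻¹·Kᵀ·(x' − x̄) = [17]
z = y + H·x̄ = [17] + [-20] = [-3]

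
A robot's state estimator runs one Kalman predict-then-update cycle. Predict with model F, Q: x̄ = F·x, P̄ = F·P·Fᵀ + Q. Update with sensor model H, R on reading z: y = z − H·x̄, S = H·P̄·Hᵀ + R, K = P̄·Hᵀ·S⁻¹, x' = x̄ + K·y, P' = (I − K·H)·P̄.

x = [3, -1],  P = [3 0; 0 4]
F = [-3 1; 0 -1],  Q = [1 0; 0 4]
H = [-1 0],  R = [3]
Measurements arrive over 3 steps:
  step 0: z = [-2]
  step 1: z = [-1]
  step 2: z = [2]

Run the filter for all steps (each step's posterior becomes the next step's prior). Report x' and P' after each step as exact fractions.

step 0: x̄ = F·x = [-10, 1]
step 0: P̄ = F·P·Fᵀ + Q = [32 -4; -4 8]
step 0: y = z − H·x̄ = [-12]
step 0: S = H·P̄·Hᵀ + R = [35]
step 0: K = P̄·Hᵀ·S⁻¹ = [-32/35; 4/35]
step 0: x' = x̄ + K·y = [34/35, -13/35]
step 0: P' = (I − K·H)·P̄ = [96/35 -12/35; -12/35 264/35]
step 1: x̄ = F·x = [-23/7, 13/35]
step 1: P̄ = F·P·Fᵀ + Q = [247/7 -60/7; -60/7 404/35]
step 1: y = z − H·x̄ = [-30/7]
step 1: S = H·P̄·Hᵀ + R = [268/7]
step 1: K = P̄·Hᵀ·S⁻¹ = [-247/268; 15/67]
step 1: x' = x̄ + K·y = [89/134, -197/335]
step 1: P' = (I − K·H)·P̄ = [741/268 -45/67; -45/67 3224/335]
step 2: x̄ = F·x = [-1729/670, 197/335]
step 2: P̄ = F·P·Fᵀ + Q = [52981/1340 -3899/335; -3899/335 4564/335]
step 2: y = z − H·x̄ = [-389/670]
step 2: S = H·P̄·Hᵀ + R = [57001/1340]
step 2: K = P̄·Hᵀ·S⁻¹ = [-52981/57001; 2228/8143]
step 2: x' = x̄ + K·y = [-116336/57001, 3495/8143]
step 2: P' = (I − K·H)·P̄ = [158943/57001 -6684/8143; -6684/8143 85008/8143]

step 0: x' = [34/35, -13/35], P' = [96/35 -12/35; -12/35 264/35]
step 1: x' = [89/134, -197/335], P' = [741/268 -45/67; -45/67 3224/335]
step 2: x' = [-116336/57001, 3495/8143], P' = [158943/57001 -6684/8143; -6684/8143 85008/8143]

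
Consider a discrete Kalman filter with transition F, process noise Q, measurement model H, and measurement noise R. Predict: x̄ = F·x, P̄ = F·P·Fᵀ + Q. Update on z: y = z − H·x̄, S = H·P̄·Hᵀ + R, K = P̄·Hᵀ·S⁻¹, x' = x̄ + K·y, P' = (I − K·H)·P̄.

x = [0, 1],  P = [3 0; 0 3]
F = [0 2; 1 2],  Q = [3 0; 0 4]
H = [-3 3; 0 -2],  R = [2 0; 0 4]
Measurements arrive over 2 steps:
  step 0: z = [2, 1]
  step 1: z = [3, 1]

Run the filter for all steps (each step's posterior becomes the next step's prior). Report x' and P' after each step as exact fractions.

step 0: x̄ = F·x = [2, 2]
step 0: P̄ = F·P·Fᵀ + Q = [15 12; 12 19]
step 0: y = z − H·x̄ = [2, 5]
step 0: S = H·P̄·Hᵀ + R = [92 -42; -42 80]
step 0: K = P̄·Hᵀ·S⁻¹ = [-432/1399 -1293/2798; 21/1399 -1307/2798]
step 0: x' = x̄ + K·y = [-2597/2798, -855/2798]
step 0: P' = (I − K·H)·P̄ = [1581/1399 1293/1399; 1293/1399 1307/1399]
step 1: x̄ = F·x = [-855/1399, -4307/2798]
step 1: P̄ = F·P·Fᵀ + Q = [9425/1399 7814/1399; 7814/1399 17577/1399]
step 1: y = z − H·x̄ = [16185/2798, -2908/1399]
step 1: S = H·P̄·Hᵀ + R = [105164/1399 -58578/1399; -58578/1399 75904/1399]
step 1: K = P̄·Hᵀ·S⁻¹ = [-229146/813257 -688567/1626514; 29289/813257 -708093/1626514]
step 1: x' = x̄ + K·y = [-1106878/813257, -346505/813257]
step 1: P' = (I − K·H)·P̄ = [841331/813257 688567/813257; 688567/813257 708093/813257]

step 0: x' = [-2597/2798, -855/2798], P' = [1581/1399 1293/1399; 1293/1399 1307/1399]
step 1: x' = [-1106878/813257, -346505/813257], P' = [841331/813257 688567/813257; 688567/813257 708093/813257]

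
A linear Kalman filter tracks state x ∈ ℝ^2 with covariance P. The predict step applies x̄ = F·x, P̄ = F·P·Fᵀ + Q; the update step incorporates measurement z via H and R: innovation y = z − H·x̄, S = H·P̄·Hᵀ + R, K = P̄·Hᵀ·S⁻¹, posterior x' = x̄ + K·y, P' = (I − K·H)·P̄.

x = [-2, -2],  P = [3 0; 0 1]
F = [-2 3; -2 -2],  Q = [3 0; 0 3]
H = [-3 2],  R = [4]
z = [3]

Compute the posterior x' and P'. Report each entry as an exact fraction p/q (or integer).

x' = [173/56, 353/56]
P' = [111/14 159/14; 159/14 241/14]

x̄ = F·x = [-2, 8]
P̄ = F·P·Fᵀ + Q = [24 6; 6 19]
y = z − H·x̄ = [-19]
S = H·P̄·Hᵀ + R = [224]
K = P̄·Hᵀ·S⁻¹ = [-15/56; 5/56]
x' = x̄ + K·y = [173/56, 353/56]
P' = (I − K·H)·P̄ = [111/14 159/14; 159/14 241/14]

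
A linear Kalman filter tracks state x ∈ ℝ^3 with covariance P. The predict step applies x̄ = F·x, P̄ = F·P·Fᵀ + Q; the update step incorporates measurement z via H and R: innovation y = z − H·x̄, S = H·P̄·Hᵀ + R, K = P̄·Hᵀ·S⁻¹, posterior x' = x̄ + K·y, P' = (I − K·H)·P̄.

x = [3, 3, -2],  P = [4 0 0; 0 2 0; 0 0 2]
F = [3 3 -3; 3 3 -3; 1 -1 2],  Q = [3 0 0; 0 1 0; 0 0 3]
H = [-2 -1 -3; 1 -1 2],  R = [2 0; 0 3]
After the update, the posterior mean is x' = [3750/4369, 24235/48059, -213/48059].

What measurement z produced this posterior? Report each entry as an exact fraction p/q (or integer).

z = [-2, 1]

x̄ = F·x = [24, 24, -4]
P̄ = F·P·Fᵀ + Q = [75 72 -6; 72 73 -6; -6 -6 17]
S = H·P̄·Hᵀ + R = [708 -71; -71 75]
K = P̄·Hᵀ·S⁻¹ = [-1449/4369 -1896/4369; -15848/48059 -23333/48059; -61/48059 21729/48059]
x' − x̄ = [-101106/4369, -1129181/48059, 192023/48059] = K·y
y = (KᵀK)⁻¹·Kᵀ·(x' − x̄) = [58, 9]
z = y + H·x̄ = [58, 9] + [-60, -8] = [-2, 1]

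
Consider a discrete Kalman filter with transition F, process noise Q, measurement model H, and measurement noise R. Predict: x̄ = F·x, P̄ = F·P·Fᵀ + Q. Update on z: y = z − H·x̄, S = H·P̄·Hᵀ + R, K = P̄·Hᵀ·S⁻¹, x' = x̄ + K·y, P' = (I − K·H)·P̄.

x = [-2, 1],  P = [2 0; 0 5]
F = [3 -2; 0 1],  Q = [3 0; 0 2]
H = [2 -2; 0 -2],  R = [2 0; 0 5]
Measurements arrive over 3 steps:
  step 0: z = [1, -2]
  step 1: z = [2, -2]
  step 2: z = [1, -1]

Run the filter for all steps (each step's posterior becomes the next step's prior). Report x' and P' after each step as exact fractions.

step 0: x̄ = F·x = [-8, 1]
step 0: P̄ = F·P·Fᵀ + Q = [41 -10; -10 7]
step 0: y = z − H·x̄ = [19, 0]
step 0: S = H·P̄·Hᵀ + R = [274 68; 68 33]
step 0: K = P̄·Hᵀ·S⁻¹ = [1003/2209 -728/2209; -85/2209 -762/2209]
step 0: x' = x̄ + K·y = [1385/2209, 594/2209]
step 0: P' = (I − K·H)·P̄ = [2823/2209 1820/2209; 1820/2209 1905/2209]
step 1: x̄ = F·x = [2967/2209, 594/2209]
step 1: P̄ = F·P·Fᵀ + Q = [17814/2209 1650/2209; 1650/2209 6323/2209]
step 1: y = z − H·x̄ = [-328/2209, -3230/2209]
step 1: S = H·P̄·Hᵀ + R = [87766/2209 18692/2209; 18692/2209 36337/2209]
step 1: K = P̄·Hᵀ·S⁻¹ = [93284/214257 -67444/214257; -23365/642771 -211678/642771]
step 1: x' = x̄ + K·y = [124181/71419, 161942/214257]
step 1: P' = (I − K·H)·P̄ = [87298/71419 168610/214257; 168610/214257 529195/642771]
step 2: x̄ = F·x = [793745/214257, 161942/214257]
step 2: P̄ = F·P·Fᵀ + Q = [5046271/642771 459100/642771; 459100/642771 1814737/642771]
step 2: y = z − H·x̄ = [-349783/71419, 109627/214257]
step 2: S = H·P̄·Hᵀ + R = [2784086/71419 1807516/214257; 1807516/214257 10472803/642771]
step 2: K = P̄·Hᵀ·S⁻¹ = [78612803/181254779 -56595148/181254779; -6778185/181254779 -59306422/181254779]
step 2: x' = x̄ + K·y = [257510616/181254779, 139850077/181254779]
step 2: P' = (I − K·H)·P̄ = [220100673/181254779 141487870/181254779; 141487870/181254779 148266055/181254779]

step 0: x' = [1385/2209, 594/2209], P' = [2823/2209 1820/2209; 1820/2209 1905/2209]
step 1: x' = [124181/71419, 161942/214257], P' = [87298/71419 168610/214257; 168610/214257 529195/642771]
step 2: x' = [257510616/181254779, 139850077/181254779], P' = [220100673/181254779 141487870/181254779; 141487870/181254779 148266055/181254779]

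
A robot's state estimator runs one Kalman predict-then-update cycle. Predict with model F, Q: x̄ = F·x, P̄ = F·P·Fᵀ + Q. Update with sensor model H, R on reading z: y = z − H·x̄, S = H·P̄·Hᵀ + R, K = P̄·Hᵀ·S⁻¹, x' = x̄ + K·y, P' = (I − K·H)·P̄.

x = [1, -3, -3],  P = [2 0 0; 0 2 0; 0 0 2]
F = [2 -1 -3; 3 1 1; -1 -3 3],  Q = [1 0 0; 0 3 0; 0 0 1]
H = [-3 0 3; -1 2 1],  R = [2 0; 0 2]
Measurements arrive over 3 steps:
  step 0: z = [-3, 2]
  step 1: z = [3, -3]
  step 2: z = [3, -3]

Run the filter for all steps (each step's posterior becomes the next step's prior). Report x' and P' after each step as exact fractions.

step 0: x' = [335677/44262, 30637/22131, 290987/44262], P' = [194377/22131 839/22131 192212/22131; 839/22131 12025/22131 -1571/22131; 192212/22131 -1571/22131 194947/22131]
step 1: x' = [-456605167/1005339280, -792857451/502669640, 172841571/502669640], P' = [892364487/502669640 -3878609/251334820 435140869/251334820; -3878609/251334820 67714003/125667410 -14756813/125667410; 435140869/251334820 -14756813/125667410 239314553/125667410]
step 2: x' = [170947956113/187933681289, -816145890903/375867362578, 378590663693/187933681289], P' = [4359489011574/2443137856757 -43004789982/2443137856757 327120541720/187933681289; -43004789982/2443137856757 1303599716153/2443137856757 -22346257315/187933681289; 327120541720/187933681289 -22346257315/187933681289 359640763489/187933681289]

step 0: x̄ = F·x = [14, -3, -1]
step 0: P̄ = F·P·Fᵀ + Q = [29 4 -16; 4 25 -6; -16 -6 39]
step 0: y = z − H·x̄ = [42, 23]
step 0: S = H·P̄·Hᵀ + R = [902 240; 240 162]
step 0: K = P̄·Hᵀ·S⁻¹ = [-2165/14754 -487/44262; -1205/7377 10820/22131; 2735/14754 -407/44262]
step 0: x' = x̄ + K·y = [335677/44262, 30637/22131, 290987/44262]
step 0: P' = (I − K·H)·P̄ = [194377/22131 839/22131 192212/22131; 839/22131 12025/22131 -1571/22131; 192212/22131 -1571/22131 194947/22131]
step 1: x̄ = F·x = [-29209/4918, 679646/22131, 176731/22131]
step 1: P̄ = F·P·Fᵀ + Q = [27429/2459 -85627/2459 -43435/2459; -85627/2459 3177922/22131 1494941/22131; -43435/2459 1494941/22131 959296/22131]
step 1: y = z − H·x̄ = [-572081/14754, -3467713/44262]
step 1: S = H·P̄·Hᵀ + R = [1992905/2459 6519155/7377; 6519155/7377 23806273/22131]
step 1: K = P̄·Hᵀ·S⁻¹ = [-66248247/1005339280 -7519437/201067856; -76905051/502669640 49044199/100533928; 130464711/502669640 -3107803/100533928]
step 1: x' = x̄ + K·y = [-456605167/1005339280, -792857451/502669640, 172841571/502669640]
step 1: P' = (I − K·H)·P̄ = [892364487/502669640 -3878609/251334820 435140869/251334820; -3878609/251334820 67714003/125667410 -14756813/125667410; 435140869/251334820 -14756813/125667410 239314553/125667410]
step 2: x̄ = F·x = [-182272429/502669640, -2609847261/1005339280, 6250799299/1005339280]
step 2: P̄ = F·P·Fᵀ + Q = [547948003/125667410 -1818274833/251334820 -1035163313/251334820; -1818274833/251334820 15824496143/502669640 6421939223/502669640; -1035163313/251334820 6421939223/502669640 8242318943/502669640]
step 2: y = z − H·x̄ = [-16830014631/1005339280, -882333495/201067856]
step 2: S = H·P̄·Hᵀ + R = [132178217143/502669640 20815045191/100533928; 20815045191/100533928 23822408723/100533928]
step 2: K = P̄·Hᵀ·S⁻¹ = [-160382953821/2443137856757 -96465774589/2443137856757; -742489665339/4886275713514 2359702877193/4886275713514; 97560665307/375867362578 -12172292861/375867362578]
step 2: x' = x̄ + K·y = [170947956113/187933681289, -816145890903/375867362578, 378590663693/187933681289]
step 2: P' = (I − K·H)·P̄ = [4359489011574/2443137856757 -43004789982/2443137856757 327120541720/187933681289; -43004789982/2443137856757 1303599716153/2443137856757 -22346257315/187933681289; 327120541720/187933681289 -22346257315/187933681289 359640763489/187933681289]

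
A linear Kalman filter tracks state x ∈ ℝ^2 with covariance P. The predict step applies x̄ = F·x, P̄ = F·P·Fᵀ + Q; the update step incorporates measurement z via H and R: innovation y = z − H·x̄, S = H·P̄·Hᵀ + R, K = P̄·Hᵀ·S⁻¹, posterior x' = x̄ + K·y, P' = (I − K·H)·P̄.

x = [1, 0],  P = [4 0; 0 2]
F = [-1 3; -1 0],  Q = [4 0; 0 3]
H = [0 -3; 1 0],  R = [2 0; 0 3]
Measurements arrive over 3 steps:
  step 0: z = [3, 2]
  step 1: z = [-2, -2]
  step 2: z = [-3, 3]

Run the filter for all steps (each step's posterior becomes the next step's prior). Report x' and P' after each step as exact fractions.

step 0: x̄ = F·x = [-1, -1]
step 0: P̄ = F·P·Fᵀ + Q = [26 4; 4 7]
step 0: y = z − H·x̄ = [0, 3]
step 0: S = H·P̄·Hᵀ + R = [65 -12; -12 29]
step 0: K = P̄·Hᵀ·S⁻¹ = [-36/1741 1546/1741; -561/1741 8/1741]
step 0: x' = x̄ + K·y = [2897/1741, -1717/1741]
step 0: P' = (I − K·H)·P̄ = [4638/1741 24/1741; 24/1741 374/1741]
step 1: x̄ = F·x = [-8048/1741, -2897/1741]
step 1: P̄ = F·P·Fᵀ + Q = [14824/1741 4566/1741; 4566/1741 9861/1741]
step 1: y = z − H·x̄ = [-12173/1741, 4566/1741]
step 1: S = H·P̄·Hᵀ + R = [92231/1741 -13698/1741; -13698/1741 20047/1741]
step 1: K = P̄·Hᵀ·S⁻¹ = [-41094/954233 677540/954233; -304713/954233 9132/954233]
step 1: x' = x̄ + K·y = [-2346802/954233, 566660/954233]
step 1: P' = (I − K·H)·P̄ = [2032620/954233 27396/954233; 27396/954233 203142/954233]
step 2: x̄ = F·x = [4046782/954233, 2346802/954233]
step 2: P̄ = F·P·Fᵀ + Q = [7513454/954233 1950432/954233; 1950432/954233 4895319/954233]
step 2: y = z − H·x̄ = [4177707/954233, -1184083/954233]
step 2: S = H·P̄·Hᵀ + R = [45966337/954233 -5851296/954233; -5851296/954233 10376153/954233]
step 2: K = P̄·Hᵀ·S⁻¹ = [-17553888/463949665 326050654/463949665; -147732453/463949665 3900864/463949665]
step 2: x' = x̄ + K·y = [1486112004/463949665, 489394259/463949665]
step 2: P' = (I − K·H)·P̄ = [978151962/463949665 11702592/463949665; 11702592/463949665 98488302/463949665]

step 0: x' = [2897/1741, -1717/1741], P' = [4638/1741 24/1741; 24/1741 374/1741]
step 1: x' = [-2346802/954233, 566660/954233], P' = [2032620/954233 27396/954233; 27396/954233 203142/954233]
step 2: x' = [1486112004/463949665, 489394259/463949665], P' = [978151962/463949665 11702592/463949665; 11702592/463949665 98488302/463949665]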